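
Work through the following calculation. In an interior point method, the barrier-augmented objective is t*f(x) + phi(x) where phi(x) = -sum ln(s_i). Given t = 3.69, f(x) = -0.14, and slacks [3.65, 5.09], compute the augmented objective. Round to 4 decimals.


Step 1: Compute log-barrier.
ln values: [1.2947, 1.6273]
phi = -(1.2947 + 1.6273) = -2.922
Step 2: Compute augmented objective.
t*f(x) = 3.69*-0.14 = -0.5166
Total = -0.5166 - 2.922 = -3.4386


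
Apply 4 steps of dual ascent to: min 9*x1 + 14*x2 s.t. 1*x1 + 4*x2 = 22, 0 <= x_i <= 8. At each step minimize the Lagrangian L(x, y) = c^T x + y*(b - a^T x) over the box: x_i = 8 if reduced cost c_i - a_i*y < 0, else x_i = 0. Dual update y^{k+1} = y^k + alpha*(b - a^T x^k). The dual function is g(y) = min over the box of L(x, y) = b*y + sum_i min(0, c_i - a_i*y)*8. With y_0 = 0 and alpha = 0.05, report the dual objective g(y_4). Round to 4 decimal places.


Dual ascent for LP: min 9*x1 + 14*x2, 1*x1 + 4*x2 = 22, 0 <= x_i <= 8
Step 1: y^k = 0.0, reduced costs: (9.0, 14.0)
  x^k = (0.0, 0.0), subgradient = b - a^T x = 22.0
  y^{k+1} = 0.0 + 0.05*22.0 = 1.1
Step 2: y^k = 1.1, reduced costs: (7.9, 9.6)
  x^k = (0.0, 0.0), subgradient = b - a^T x = 22.0
  y^{k+1} = 1.1 + 0.05*22.0 = 2.2
Step 3: y^k = 2.2, reduced costs: (6.8, 5.2)
  x^k = (0.0, 0.0), subgradient = b - a^T x = 22.0
  y^{k+1} = 2.2 + 0.05*22.0 = 3.3
Step 4: y^k = 3.3, reduced costs: (5.7, 0.8)
  x^k = (0.0, 0.0), subgradient = b - a^T x = 22.0
  y^{k+1} = 3.3 + 0.05*22.0 = 4.4
Dual objective at y_4 = 4.4: reduced costs (4.6, -3.6), box minimizer x = (0.0, 8.0)
g(y_4) = b*y + (c1 - a1*y)*x1 + (c2 - a2*y)*x2 = 22*4.4 + 4.6*0.0 + (-3.6)*8.0 = 96.8 + 0.0 - 28.8 = 68.0


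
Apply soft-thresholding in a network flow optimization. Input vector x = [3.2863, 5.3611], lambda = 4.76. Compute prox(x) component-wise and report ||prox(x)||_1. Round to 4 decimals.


Soft-thresholding with lambda = 4.76:
prox(3.2863) = sign(3.2863)*max(|3.2863| - 4.76, 0) = 0.0
prox(5.3611) = sign(5.3611)*max(|5.3611| - 4.76, 0) = 0.6011
prox(x) = [0.0, 0.6011]
||prox(x)||_1 = 0.0 + 0.6011 = 0.6011


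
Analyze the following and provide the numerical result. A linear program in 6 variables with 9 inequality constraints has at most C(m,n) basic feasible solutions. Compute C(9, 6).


Each vertex corresponds to some choice of n active constraints out of m, so the number of vertices is at most C(m, n) = m! / (n!(m-n)!).
m = 9, n = 6
Numerator: 9 * 8 * 7 * 6 * 5 * 4
Denominator: 6! = 720
C(9, 6) = 84


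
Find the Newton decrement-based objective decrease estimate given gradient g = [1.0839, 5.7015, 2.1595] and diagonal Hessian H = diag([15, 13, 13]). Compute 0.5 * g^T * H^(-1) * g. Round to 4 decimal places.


Step 1: H is diagonal, so H^(-1) * g = [0.0723, 0.4386, 0.1661].
Step 2: g^T H^(-1) g = sum_i g_i^2 / H_ii
  = (1.0839)^2/15 + (5.7015)^2/13 + (2.1595)^2/13
  = 0.0783 + 2.5005 + 0.3587 = 2.9376
Step 3: Objective decrease = 0.5 * g^T H^(-1) g = 1.4688


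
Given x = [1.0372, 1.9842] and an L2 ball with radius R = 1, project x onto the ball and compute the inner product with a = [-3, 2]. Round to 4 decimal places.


Step 1: Compute ||x|| (intermediates to 6 decimals).
||x|| = sqrt(1.0372^2 + 1.9842^2) = 2.238936
Step 2: Project.
Since ||x|| > R, scale = R/||x|| = 1/2.238936 = 0.446641, proj(x) = scale * x
proj(x) = [0.463256, 0.886225]
Step 3: Dot product.
a^T * proj(x) = -3*0.463256 + 2*0.886225 = 0.3827


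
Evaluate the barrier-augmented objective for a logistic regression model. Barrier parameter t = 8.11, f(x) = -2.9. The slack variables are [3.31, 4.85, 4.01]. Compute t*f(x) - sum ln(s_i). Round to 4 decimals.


Step 1: Compute log-barrier.
ln values: [1.1969, 1.579, 1.3888]
phi = -(1.1969 + 1.579 + 1.3888) = -4.1647
Step 2: Compute augmented objective.
t*f(x) = 8.11*-2.9 = -23.519
Total = -23.519 - 4.1647 = -27.6837


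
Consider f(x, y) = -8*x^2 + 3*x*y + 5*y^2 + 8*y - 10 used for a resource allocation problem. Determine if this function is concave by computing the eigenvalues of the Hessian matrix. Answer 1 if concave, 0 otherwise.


The Hessian of f(x,y) = -8*x^2 + 3*x*y + 5*y^2 + 8*y - 10 is:
H = [[-16, 3], [3, 10]]
Trace = -16 + 10 = -6
Determinant = -16*10 - (3)^2 = -169
Discriminant = (-6)^2 - 4*-169 = 712.0
Eigenvalues: lambda_1 = -16.3417, lambda_2 = 10.3417
The function is not concave.

0


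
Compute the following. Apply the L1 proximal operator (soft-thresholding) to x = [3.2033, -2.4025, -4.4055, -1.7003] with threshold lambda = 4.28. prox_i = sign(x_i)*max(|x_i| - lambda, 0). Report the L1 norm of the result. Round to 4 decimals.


Soft-thresholding with lambda = 4.28:
prox(3.2033) = sign(3.2033)*max(|3.2033| - 4.28, 0) = 0.0
prox(-2.4025) = sign(-2.4025)*max(|-2.4025| - 4.28, 0) = 0.0
prox(-4.4055) = sign(-4.4055)*max(|-4.4055| - 4.28, 0) = -0.1255
prox(-1.7003) = sign(-1.7003)*max(|-1.7003| - 4.28, 0) = 0.0
prox(x) = [0.0, 0.0, -0.1255, 0.0]
||prox(x)||_1 = 0.0 + 0.0 + 0.1255 + 0.0 = 0.1255


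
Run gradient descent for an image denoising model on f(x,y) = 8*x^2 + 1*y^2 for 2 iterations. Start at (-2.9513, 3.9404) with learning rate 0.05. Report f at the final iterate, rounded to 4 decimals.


Gradient descent on f(x,y) = 8*x^2 + 1*y^2.
Starting point: (-2.9513, 3.9404), alpha = 0.05
Step 1: grad_x = 2*8*-2.9513 = -47.2208, grad_y = 2*1*3.9404 = 7.8808
  x_1 = -2.9513 - 0.05*-47.2208 = -0.5903
  y_1 = 3.9404 - 0.05*7.8808 = 3.5464
Step 2: grad_x = 2*8*-0.5903 = -9.4442, grad_y = 2*1*3.5464 = 7.0927
  x_2 = -0.5903 - 0.05*-9.4442 = -0.1181
  y_2 = 3.5464 - 0.05*7.0927 = 3.1917
f(-0.1181, 3.1917) = 8*(-0.1181)^2 + 1*3.1917^2 = 10.2986


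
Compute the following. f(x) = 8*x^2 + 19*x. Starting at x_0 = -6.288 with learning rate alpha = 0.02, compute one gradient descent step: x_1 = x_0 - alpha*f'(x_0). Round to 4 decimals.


We compute the gradient at x_0 and apply the update.
f'(x) = 16*x + 19
f'(-6.288) = 16*-6.288 + 19 = -81.608
x_1 = -6.288 - 0.02*-81.608 = -4.6558


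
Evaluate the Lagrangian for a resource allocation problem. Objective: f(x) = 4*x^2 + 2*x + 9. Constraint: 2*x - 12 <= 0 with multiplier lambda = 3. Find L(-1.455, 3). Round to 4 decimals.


Step 1: Evaluate f(x).
f(-1.455) = 4*(-1.455)^2 + 2*(-1.455) + 9 = 14.5581
Step 2: Evaluate g(x).
g(-1.455) = 2*-1.455 - 12 = -14.91
Step 3: Compute Lagrangian.
L = 14.5581 + 3*-14.91 = -30.1719


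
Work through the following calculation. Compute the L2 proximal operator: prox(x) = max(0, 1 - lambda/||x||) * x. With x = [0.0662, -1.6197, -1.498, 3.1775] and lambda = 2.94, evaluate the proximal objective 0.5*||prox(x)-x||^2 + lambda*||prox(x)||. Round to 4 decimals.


Step 1: Compute ||x||.
||x|| = 3.8689
Step 2: Compute scaling factor.
scale = max(0, 1 - 2.94/3.8689) = 0.2401
Step 3: prox(x) = [0.0159, -0.3889, -0.3597, 0.7629]
||prox(x)|| = 0.9289
Step 4: Proximal objective.
0.5*||prox-x||^2 = 4.3218
lambda*||prox|| = 2.731
Total = 7.0527


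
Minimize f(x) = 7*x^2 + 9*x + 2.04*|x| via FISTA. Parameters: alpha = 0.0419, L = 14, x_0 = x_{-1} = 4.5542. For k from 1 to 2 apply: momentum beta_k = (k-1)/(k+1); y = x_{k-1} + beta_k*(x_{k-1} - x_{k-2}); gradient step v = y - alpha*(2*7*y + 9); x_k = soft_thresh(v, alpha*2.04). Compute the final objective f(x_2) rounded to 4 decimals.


FISTA on f(x) = 7*x^2 + 9*x + 2.04*|x|
L = 14, alpha = 0.0419
Iteration 1: beta = 0.0, y = 4.5542 + 0.0*(4.5542 - 4.5542) = 4.5542
  grad(y) = 72.7588, v = y - alpha*grad = 1.5056
  prox(v) = soft_thresh(1.5056, 0.0855) = 1.4201
Iteration 2: beta = 0.3333, y = 1.4201 + 0.3333*(1.4201 - 4.5542) = 0.3754
  grad(y) = 14.2562, v = y - alpha*grad = -0.2219
  prox(v) = soft_thresh(-0.2219, 0.0855) = -0.1364
f(x_2) = 7*(-0.1364)^2 + 9*(-0.1364) + 2.04*|-0.1364| = -0.8192


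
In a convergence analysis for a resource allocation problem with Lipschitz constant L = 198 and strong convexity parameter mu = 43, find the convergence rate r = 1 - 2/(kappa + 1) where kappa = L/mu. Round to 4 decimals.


Step 1: Compute the condition number.
kappa = L/mu = 198/43 = 4.6047
Step 2: Compute the convergence rate.
r = 1 - 2/(kappa + 1) = 1 - 2*mu/(L + mu) = (L - mu)/(L + mu) = 155/241 = 0.6432


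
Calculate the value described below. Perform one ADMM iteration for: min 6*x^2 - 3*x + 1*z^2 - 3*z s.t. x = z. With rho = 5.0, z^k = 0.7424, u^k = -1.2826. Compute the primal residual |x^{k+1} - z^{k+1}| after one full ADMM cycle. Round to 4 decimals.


ADMM iteration with rho = 5.0, z^k = 0.7424, u^k = -1.2826
Step 1: x-update.
Minimize 6*x^2 - 3*x + (5.0/2)*(x - 0.7424 - 1.2826)^2
FOC: (2*6 + 5.0)*x = 3 + 5.0*(0.7424 + 1.2826)
x^{k+1} = 0.7721
Step 2: z-update.
Minimize 1*z^2 - 3*z + (5.0/2)*(0.7721 - z - 1.2826)^2
FOC: (2*1 + 5.0)*z = 3 + 5.0*(0.7721 - 1.2826)
z^{k+1} = 0.0639
Step 3: u-update.
u^{k+1} = -1.2826 + 0.7721 - 0.0639 = -0.5744
Step 4: Primal residual = |0.7721 - 0.0639| = 0.7082


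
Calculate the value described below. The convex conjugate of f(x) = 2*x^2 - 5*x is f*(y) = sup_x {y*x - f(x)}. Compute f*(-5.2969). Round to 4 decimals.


f*(y) = sup_x {y*x - a*x^2 - b*x} = sup_x {(y-b)*x - a*x^2}
FOC: (y - b) - 2a*x = 0 => x* = (y - b)/(2a)
x* = (-5.2969 + 5)/(2*2) = -0.0742
f*(-5.2969) = (y-b)^2/(4a) = (-5.2969 + 5)^2/(4*2)
= 0.0881/8 = 0.011


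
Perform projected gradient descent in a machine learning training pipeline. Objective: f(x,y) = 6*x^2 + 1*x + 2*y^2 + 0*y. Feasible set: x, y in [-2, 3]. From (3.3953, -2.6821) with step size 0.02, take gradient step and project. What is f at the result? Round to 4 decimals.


Step 1: Compute gradient at (3.3953, -2.6821).
grad_x = 2*6*3.3953 + 1 = 41.7436
grad_y = 2*2*-2.6821 + 0 = -10.7284
Step 2: Gradient step.
x_raw = 3.3953 - 0.02*41.7436 = 2.5604
y_raw = -2.6821 - 0.02*-10.7284 = -2.4675
Step 3: Project onto [-2, 3].
x_proj = clip(2.5604) = 2.5604
y_proj = clip(-2.4675) = -2.0
Step 4: Evaluate f.
f(2.5604, -2.0) = 49.8952


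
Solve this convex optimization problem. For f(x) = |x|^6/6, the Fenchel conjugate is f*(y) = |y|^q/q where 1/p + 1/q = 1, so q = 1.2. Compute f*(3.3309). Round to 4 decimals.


The conjugate exponent q satisfies 1/p + 1/q = 1.
p = 6, so q = 6/(6 - 1) = 1.2
|y|^q = 3.3309^1.2 = 4.2372
f*(3.3309) = 4.2372 / 1.2 = 3.531


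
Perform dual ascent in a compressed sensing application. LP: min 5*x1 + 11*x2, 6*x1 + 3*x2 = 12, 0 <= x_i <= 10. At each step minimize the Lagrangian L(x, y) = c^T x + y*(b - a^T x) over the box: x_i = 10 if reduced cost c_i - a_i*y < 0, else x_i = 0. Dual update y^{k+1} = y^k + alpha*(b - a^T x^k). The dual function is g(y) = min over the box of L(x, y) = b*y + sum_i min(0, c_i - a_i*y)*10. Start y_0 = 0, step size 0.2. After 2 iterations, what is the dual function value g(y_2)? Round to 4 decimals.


Dual ascent for LP: min 5*x1 + 11*x2, 6*x1 + 3*x2 = 12, 0 <= x_i <= 10
Step 1: y^k = 0.0, reduced costs: (5.0, 11.0)
  x^k = (0.0, 0.0), subgradient = b - a^T x = 12.0
  y^{k+1} = 0.0 + 0.2*12.0 = 2.4
Step 2: y^k = 2.4, reduced costs: (-9.4, 3.8)
  x^k = (10.0, 0.0), subgradient = b - a^T x = -48.0
  y^{k+1} = 2.4 + 0.2*-48.0 = -7.2
Dual objective at y_2 = -7.2: reduced costs (48.2, 32.6), box minimizer x = (0.0, 0.0)
g(y_2) = b*y + (c1 - a1*y)*x1 + (c2 - a2*y)*x2 = 12*(-7.2) + 48.2*0.0 + 32.6*0.0 = -86.4 + 0.0 + 0.0 = -86.4


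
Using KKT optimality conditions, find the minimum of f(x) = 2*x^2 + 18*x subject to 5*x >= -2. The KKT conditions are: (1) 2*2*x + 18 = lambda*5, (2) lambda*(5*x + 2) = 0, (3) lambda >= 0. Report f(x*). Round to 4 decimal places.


Step 1: Try lambda = 0 (constraint inactive).
x_unc = -18/(2*2) = -4.5
Check: 5*-4.5 = -22.5 < -2 -- violated!
Step 2: Constraint must be active: 5*x = -2
x* = -2/5 = -0.4
lambda = (2*2*(-0.4) + 18)/5 = 3.28
Step 3: Compute optimal value.
f(x*) = 2*(-0.4)^2 + 18*(-0.4) = -6.88


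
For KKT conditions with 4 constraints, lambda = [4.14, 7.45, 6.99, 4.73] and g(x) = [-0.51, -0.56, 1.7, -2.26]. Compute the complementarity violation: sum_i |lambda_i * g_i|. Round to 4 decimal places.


KKT complementary slackness check:
lambda_1 * g_1 = 4.14 * -0.51 = -2.1114
lambda_2 * g_2 = 7.45 * -0.56 = -4.172
lambda_3 * g_3 = 6.99 * 1.7 = 11.883
lambda_4 * g_4 = 4.73 * -2.26 = -10.6898
Total violation = 2.1114 + 4.172 + 11.883 + 10.6898 = 28.8562


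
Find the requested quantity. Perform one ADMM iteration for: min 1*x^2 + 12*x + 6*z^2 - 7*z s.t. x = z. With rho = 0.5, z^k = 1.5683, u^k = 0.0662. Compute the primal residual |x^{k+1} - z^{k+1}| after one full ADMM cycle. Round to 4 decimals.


ADMM iteration with rho = 0.5, z^k = 1.5683, u^k = 0.0662
Step 1: x-update.
Minimize 1*x^2 + 12*x + (0.5/2)*(x - 1.5683 + 0.0662)^2
FOC: (2*1 + 0.5)*x = -12 + 0.5*(1.5683 - 0.0662)
x^{k+1} = -4.4996
Step 2: z-update.
Minimize 6*z^2 - 7*z + (0.5/2)*(-4.4996 - z + 0.0662)^2
FOC: (2*6 + 0.5)*z = 7 + 0.5*(-4.4996 + 0.0662)
z^{k+1} = 0.3827
Step 3: u-update.
u^{k+1} = 0.0662 - 4.4996 - 0.3827 = -4.816
Step 4: Primal residual = |-4.4996 - 0.3827| = 4.8822


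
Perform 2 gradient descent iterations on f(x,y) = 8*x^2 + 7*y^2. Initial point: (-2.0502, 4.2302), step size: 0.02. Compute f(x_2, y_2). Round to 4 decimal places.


Gradient descent on f(x,y) = 8*x^2 + 7*y^2.
Starting point: (-2.0502, 4.2302), alpha = 0.02
Step 1: grad_x = 2*8*-2.0502 = -32.8032, grad_y = 2*7*4.2302 = 59.2228
  x_1 = -2.0502 - 0.02*-32.8032 = -1.3941
  y_1 = 4.2302 - 0.02*59.2228 = 3.0457
Step 2: grad_x = 2*8*-1.3941 = -22.3062, grad_y = 2*7*3.0457 = 42.6404
  x_2 = -1.3941 - 0.02*-22.3062 = -0.948
  y_2 = 3.0457 - 0.02*42.6404 = 2.1929
f(-0.948, 2.1929) = 8*(-0.948)^2 + 7*2.1929^2 = 40.8526


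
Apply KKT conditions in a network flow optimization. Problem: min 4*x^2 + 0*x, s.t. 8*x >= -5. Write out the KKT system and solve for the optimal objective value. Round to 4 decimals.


Step 1: Try lambda = 0 (constraint inactive).
Stationarity: 2*4*x + 0 = 0
x* = 0/(2*4) = 0.0
Check constraint: 8*0.0 = 0.0 >= -5 -- satisfied.
Step 2: Compute optimal value.
f(x*) = 4*0.0^2 + 0*0.0 = 0.0


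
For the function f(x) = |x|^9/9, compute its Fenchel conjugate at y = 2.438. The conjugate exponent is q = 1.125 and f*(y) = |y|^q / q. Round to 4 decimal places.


The conjugate exponent q satisfies 1/p + 1/q = 1.
p = 9, so q = 9/(9 - 1) = 1.125
|y|^q = 2.438^1.125 = 2.7253
f*(2.438) = 2.7253 / 1.125 = 2.4225


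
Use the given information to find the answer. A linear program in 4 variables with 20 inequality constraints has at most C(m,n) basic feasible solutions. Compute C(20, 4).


Each vertex corresponds to some choice of n active constraints out of m, so the number of vertices is at most C(m, n) = m! / (n!(m-n)!).
m = 20, n = 4
Numerator: 20 * 19 * 18 * 17
Denominator: 4! = 24
C(20, 4) = 4845


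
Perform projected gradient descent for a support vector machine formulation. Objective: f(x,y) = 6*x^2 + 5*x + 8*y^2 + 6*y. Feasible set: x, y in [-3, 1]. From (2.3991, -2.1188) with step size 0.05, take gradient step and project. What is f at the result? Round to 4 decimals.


Step 1: Compute gradient at (2.3991, -2.1188).
grad_x = 2*6*2.3991 + 5 = 33.7892
grad_y = 2*8*-2.1188 + 6 = -27.9008
Step 2: Gradient step.
x_raw = 2.3991 - 0.05*33.7892 = 0.7096
y_raw = -2.1188 - 0.05*-27.9008 = -0.7238
Step 3: Project onto [-3, 1].
x_proj = clip(0.7096) = 0.7096
y_proj = clip(-0.7238) = -0.7238
Step 4: Evaluate f.
f(0.7096, -0.7238) = 6.4178


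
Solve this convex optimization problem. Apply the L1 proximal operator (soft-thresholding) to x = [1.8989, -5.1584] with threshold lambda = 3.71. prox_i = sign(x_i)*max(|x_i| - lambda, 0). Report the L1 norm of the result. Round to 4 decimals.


Soft-thresholding with lambda = 3.71:
prox(1.8989) = sign(1.8989)*max(|1.8989| - 3.71, 0) = 0.0
prox(-5.1584) = sign(-5.1584)*max(|-5.1584| - 3.71, 0) = -1.4484
prox(x) = [0.0, -1.4484]
||prox(x)||_1 = 0.0 + 1.4484 = 1.4484


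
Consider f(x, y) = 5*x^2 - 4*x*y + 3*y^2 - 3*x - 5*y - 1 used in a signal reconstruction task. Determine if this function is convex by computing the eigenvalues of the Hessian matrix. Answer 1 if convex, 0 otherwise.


The Hessian of f(x,y) = 5*x^2 - 4*x*y + 3*y^2 - 3*x - 5*y - 1 is:
H = [[10, -4], [-4, 6]]
Trace = 10 + 6 = 16
Determinant = 10*6 - (-4)^2 = 44
Discriminant = (16)^2 - 4*44 = 80.0
Eigenvalues: lambda_1 = 3.5279, lambda_2 = 12.4721
The function is convex.

1


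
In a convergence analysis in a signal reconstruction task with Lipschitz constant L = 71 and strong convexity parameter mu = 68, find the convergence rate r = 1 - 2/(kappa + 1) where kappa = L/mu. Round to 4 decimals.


Step 1: Compute the condition number.
kappa = L/mu = 71/68 = 1.0441
Step 2: Compute the convergence rate.
r = 1 - 2/(kappa + 1) = 1 - 2*mu/(L + mu) = (L - mu)/(L + mu) = 3/139 = 0.0216


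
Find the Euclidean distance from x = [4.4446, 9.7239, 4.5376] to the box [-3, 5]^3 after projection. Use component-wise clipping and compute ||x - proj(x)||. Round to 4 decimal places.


Project each component onto [-3, 5].
clip(4.4446) = 4.4446, clip(9.7239) = 5.0, clip(4.5376) = 4.5376
Projection = [4.4446, 5.0, 4.5376]
Squared diffs: [0.0, 22.3152, 0.0]
Distance = sqrt(22.3152) = 4.7239


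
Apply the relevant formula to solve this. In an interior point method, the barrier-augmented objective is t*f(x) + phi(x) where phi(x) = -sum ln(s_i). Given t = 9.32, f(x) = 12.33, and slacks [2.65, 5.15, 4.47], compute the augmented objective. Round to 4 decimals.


Step 1: Compute log-barrier.
ln values: [0.9746, 1.639, 1.4974]
phi = -(0.9746 + 1.639 + 1.4974) = -4.1109
Step 2: Compute augmented objective.
t*f(x) = 9.32*12.33 = 114.9156
Total = 114.9156 - 4.1109 = 110.8047


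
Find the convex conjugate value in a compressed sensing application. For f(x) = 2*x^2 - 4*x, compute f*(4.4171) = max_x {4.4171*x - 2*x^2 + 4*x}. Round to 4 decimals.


f*(y) = sup_x {y*x - a*x^2 - b*x} = sup_x {(y-b)*x - a*x^2}
FOC: (y - b) - 2a*x = 0 => x* = (y - b)/(2a)
x* = (4.4171 + 4)/(2*2) = 2.1043
f*(4.4171) = (y-b)^2/(4a) = (4.4171 + 4)^2/(4*2)
= 70.8476/8 = 8.8559


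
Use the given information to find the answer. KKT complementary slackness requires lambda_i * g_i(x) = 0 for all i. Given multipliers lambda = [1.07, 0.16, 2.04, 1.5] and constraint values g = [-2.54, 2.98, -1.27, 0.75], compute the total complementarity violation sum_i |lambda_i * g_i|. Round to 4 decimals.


KKT complementary slackness check:
lambda_1 * g_1 = 1.07 * -2.54 = -2.7178
lambda_2 * g_2 = 0.16 * 2.98 = 0.4768
lambda_3 * g_3 = 2.04 * -1.27 = -2.5908
lambda_4 * g_4 = 1.5 * 0.75 = 1.125
Total violation = 2.7178 + 0.4768 + 2.5908 + 1.125 = 6.9104


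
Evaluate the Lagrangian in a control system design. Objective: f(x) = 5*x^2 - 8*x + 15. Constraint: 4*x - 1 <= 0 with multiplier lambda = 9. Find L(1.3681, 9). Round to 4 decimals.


Step 1: Evaluate f(x).
f(1.3681) = 5*1.3681^2 - 8*1.3681 + 15 = 13.4137
Step 2: Evaluate g(x).
g(1.3681) = 4*1.3681 - 1 = 4.4724
Step 3: Compute Lagrangian.
L = 13.4137 + 9*4.4724 = 53.6653


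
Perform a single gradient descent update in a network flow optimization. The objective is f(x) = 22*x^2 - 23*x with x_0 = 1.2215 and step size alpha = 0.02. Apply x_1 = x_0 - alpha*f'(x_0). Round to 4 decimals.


We compute the gradient at x_0 and apply the update.
f'(x) = 44*x - 23
f'(1.2215) = 44*1.2215 - 23 = 30.746
x_1 = 1.2215 - 0.02*30.746 = 0.6066


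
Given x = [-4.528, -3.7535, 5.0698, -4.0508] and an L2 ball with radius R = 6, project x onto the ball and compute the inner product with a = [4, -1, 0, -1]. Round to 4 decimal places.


Step 1: Compute ||x|| (intermediates to 6 decimals).
||x|| = sqrt((-4.528)^2 + (-3.7535)^2 + 5.0698^2 + (-4.0508)^2) = 8.758048
Step 2: Project.
Since ||x|| > R, scale = R/||x|| = 6/8.758048 = 0.685084, proj(x) = scale * x
proj(x) = [-3.10206, -2.571463, 3.473239, -2.775138]
Step 3: Dot product.
a^T * proj(x) = 4*(-3.10206) - 1*(-2.571463) + 0*3.473239 - 1*(-2.775138) = -7.0616


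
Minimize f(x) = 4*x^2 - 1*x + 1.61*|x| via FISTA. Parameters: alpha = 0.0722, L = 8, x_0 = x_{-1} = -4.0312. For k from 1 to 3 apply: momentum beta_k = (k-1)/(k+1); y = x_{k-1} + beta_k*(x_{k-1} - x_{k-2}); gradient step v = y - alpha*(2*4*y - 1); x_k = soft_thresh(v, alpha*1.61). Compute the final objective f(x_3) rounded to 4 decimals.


FISTA on f(x) = 4*x^2 - 1*x + 1.61*|x|
L = 8, alpha = 0.0722
Iteration 1: beta = 0.0, y = -4.0312 + 0.0*(-4.0312 + 4.0312) = -4.0312
  grad(y) = -33.2496, v = y - alpha*grad = -1.6306
  prox(v) = soft_thresh(-1.6306, 0.1162) = -1.5143
Iteration 2: beta = 0.3333, y = -1.5143 + 0.3333*(-1.5143 + 4.0312) = -0.6754
  grad(y) = -6.4031, v = y - alpha*grad = -0.2131
  prox(v) = soft_thresh(-0.2131, 0.1162) = -0.0968
Iteration 3: beta = 0.5, y = -0.0968 + 0.5*(-0.0968 + 1.5143) = 0.6119
  grad(y) = 3.8953, v = y - alpha*grad = 0.3307
  prox(v) = soft_thresh(0.3307, 0.1162) = 0.2144
f(x_3) = 4*0.2144^2 - 1*0.2144 + 1.61*|0.2144| = 0.3147


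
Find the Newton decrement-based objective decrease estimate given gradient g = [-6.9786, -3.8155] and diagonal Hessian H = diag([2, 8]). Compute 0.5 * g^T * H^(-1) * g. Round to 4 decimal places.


Step 1: H is diagonal, so H^(-1) * g = [-3.4893, -0.4769].
Step 2: g^T H^(-1) g = sum_i g_i^2 / H_ii
  = (-6.9786)^2/2 + (-3.8155)^2/8
  = 24.3504 + 1.8198 = 26.1702
Step 3: Objective decrease = 0.5 * g^T H^(-1) g = 13.0851


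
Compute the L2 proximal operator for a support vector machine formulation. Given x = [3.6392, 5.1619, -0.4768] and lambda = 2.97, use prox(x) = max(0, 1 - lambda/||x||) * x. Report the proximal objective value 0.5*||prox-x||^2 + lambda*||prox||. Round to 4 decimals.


Step 1: Compute ||x||.
||x|| = 6.3337
Step 2: Compute scaling factor.
scale = max(0, 1 - 2.97/6.3337) = 0.5311
Step 3: prox(x) = [1.9327, 2.7414, -0.2532]
||prox(x)|| = 3.3637
Step 4: Proximal objective.
0.5*||prox-x||^2 = 4.4105
lambda*||prox|| = 9.9902
Total = 14.4008


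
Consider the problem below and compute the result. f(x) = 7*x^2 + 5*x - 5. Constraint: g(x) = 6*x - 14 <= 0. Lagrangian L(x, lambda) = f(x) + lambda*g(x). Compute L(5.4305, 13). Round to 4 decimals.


Step 1: Evaluate f(x).
f(5.4305) = 7*5.4305^2 + 5*5.4305 - 5 = 228.5848
Step 2: Evaluate g(x).
g(5.4305) = 6*5.4305 - 14 = 18.583
Step 3: Compute Lagrangian.
L = 228.5848 + 13*18.583 = 470.1638


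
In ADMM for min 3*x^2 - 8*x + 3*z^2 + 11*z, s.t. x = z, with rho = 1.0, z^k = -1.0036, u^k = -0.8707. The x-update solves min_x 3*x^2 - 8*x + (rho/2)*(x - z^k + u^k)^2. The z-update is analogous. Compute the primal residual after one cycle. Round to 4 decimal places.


ADMM iteration with rho = 1.0, z^k = -1.0036, u^k = -0.8707
Step 1: x-update.
Minimize 3*x^2 - 8*x + (1.0/2)*(x + 1.0036 - 0.8707)^2
FOC: (2*3 + 1.0)*x = 8 + 1.0*(-1.0036 + 0.8707)
x^{k+1} = 1.1239
Step 2: z-update.
Minimize 3*z^2 + 11*z + (1.0/2)*(1.1239 - z - 0.8707)^2
FOC: (2*3 + 1.0)*z = -11 + 1.0*(1.1239 - 0.8707)
z^{k+1} = -1.5353
Step 3: u-update.
u^{k+1} = -0.8707 + 1.1239 + 1.5353 = 1.7884
Step 4: Primal residual = |1.1239 + 1.5353| = 2.6591


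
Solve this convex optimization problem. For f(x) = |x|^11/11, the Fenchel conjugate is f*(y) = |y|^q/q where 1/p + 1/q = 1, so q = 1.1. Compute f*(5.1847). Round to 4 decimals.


The conjugate exponent q satisfies 1/p + 1/q = 1.
p = 11, so q = 11/(11 - 1) = 1.1
|y|^q = 5.1847^1.1 = 6.1122
f*(5.1847) = 6.1122 / 1.1 = 5.5565


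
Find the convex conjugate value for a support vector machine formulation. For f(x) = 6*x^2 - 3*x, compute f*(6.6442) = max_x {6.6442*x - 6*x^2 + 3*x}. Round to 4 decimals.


f*(y) = sup_x {y*x - a*x^2 - b*x} = sup_x {(y-b)*x - a*x^2}
FOC: (y - b) - 2a*x = 0 => x* = (y - b)/(2a)
x* = (6.6442 + 3)/(2*6) = 0.8037
f*(6.6442) = (y-b)^2/(4a) = (6.6442 + 3)^2/(4*6)
= 93.0106/24 = 3.8754


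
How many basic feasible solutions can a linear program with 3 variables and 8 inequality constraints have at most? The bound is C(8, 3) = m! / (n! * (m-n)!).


Each vertex corresponds to some choice of n active constraints out of m, so the number of vertices is at most C(m, n) = m! / (n!(m-n)!).
m = 8, n = 3
Numerator: 8 * 7 * 6
Denominator: 3! = 6
C(8, 3) = 56


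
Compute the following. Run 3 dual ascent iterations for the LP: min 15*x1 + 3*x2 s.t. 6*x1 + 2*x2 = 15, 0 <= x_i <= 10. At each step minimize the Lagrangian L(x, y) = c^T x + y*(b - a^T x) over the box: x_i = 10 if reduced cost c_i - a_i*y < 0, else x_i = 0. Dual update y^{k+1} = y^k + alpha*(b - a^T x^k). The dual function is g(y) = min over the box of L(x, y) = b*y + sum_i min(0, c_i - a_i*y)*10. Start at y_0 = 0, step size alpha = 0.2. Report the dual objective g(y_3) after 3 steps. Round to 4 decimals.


Dual ascent for LP: min 15*x1 + 3*x2, 6*x1 + 2*x2 = 15, 0 <= x_i <= 10
Step 1: y^k = 0.0, reduced costs: (15.0, 3.0)
  x^k = (0.0, 0.0), subgradient = b - a^T x = 15.0
  y^{k+1} = 0.0 + 0.2*15.0 = 3.0
Step 2: y^k = 3.0, reduced costs: (-3.0, -3.0)
  x^k = (10.0, 10.0), subgradient = b - a^T x = -65.0
  y^{k+1} = 3.0 + 0.2*-65.0 = -10.0
Step 3: y^k = -10.0, reduced costs: (75.0, 23.0)
  x^k = (0.0, 0.0), subgradient = b - a^T x = 15.0
  y^{k+1} = -10.0 + 0.2*15.0 = -7.0
Dual objective at y_3 = -7.0: reduced costs (57.0, 17.0), box minimizer x = (0.0, 0.0)
g(y_3) = b*y + (c1 - a1*y)*x1 + (c2 - a2*y)*x2 = 15*(-7.0) + 57.0*0.0 + 17.0*0.0 = -105.0 + 0.0 + 0.0 = -105.0


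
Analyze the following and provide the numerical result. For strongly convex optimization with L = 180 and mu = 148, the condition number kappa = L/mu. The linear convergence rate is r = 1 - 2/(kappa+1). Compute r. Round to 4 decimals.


Step 1: Compute the condition number.
kappa = L/mu = 180/148 = 1.2162
Step 2: Compute the convergence rate.
r = 1 - 2/(kappa + 1) = 1 - 2*mu/(L + mu) = (L - mu)/(L + mu) = 32/328 = 0.0976


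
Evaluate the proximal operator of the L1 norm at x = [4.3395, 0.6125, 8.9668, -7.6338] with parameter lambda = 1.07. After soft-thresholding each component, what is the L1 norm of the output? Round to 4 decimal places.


Soft-thresholding with lambda = 1.07:
prox(4.3395) = sign(4.3395)*max(|4.3395| - 1.07, 0) = 3.2695
prox(0.6125) = sign(0.6125)*max(|0.6125| - 1.07, 0) = 0.0
prox(8.9668) = sign(8.9668)*max(|8.9668| - 1.07, 0) = 7.8968
prox(-7.6338) = sign(-7.6338)*max(|-7.6338| - 1.07, 0) = -6.5638
prox(x) = [3.2695, 0.0, 7.8968, -6.5638]
||prox(x)||_1 = 3.2695 + 0.0 + 7.8968 + 6.5638 = 17.7301


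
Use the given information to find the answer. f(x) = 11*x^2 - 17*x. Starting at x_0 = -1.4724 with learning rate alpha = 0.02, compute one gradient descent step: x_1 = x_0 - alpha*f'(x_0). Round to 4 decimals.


We compute the gradient at x_0 and apply the update.
f'(x) = 22*x - 17
f'(-1.4724) = 22*-1.4724 - 17 = -49.3928
x_1 = -1.4724 - 0.02*-49.3928 = -0.4845


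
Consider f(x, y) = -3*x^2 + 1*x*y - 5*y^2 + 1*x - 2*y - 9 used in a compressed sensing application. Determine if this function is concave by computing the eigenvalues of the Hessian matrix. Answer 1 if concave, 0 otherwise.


The Hessian of f(x,y) = -3*x^2 + 1*x*y - 5*y^2 + 1*x - 2*y - 9 is:
H = [[-6, 1], [1, -10]]
Trace = -6 - 10 = -16
Determinant = -6*-10 - (1)^2 = 59
Discriminant = (-16)^2 - 4*59 = 20.0
Eigenvalues: lambda_1 = -10.2361, lambda_2 = -5.7639
The function is concave.

1


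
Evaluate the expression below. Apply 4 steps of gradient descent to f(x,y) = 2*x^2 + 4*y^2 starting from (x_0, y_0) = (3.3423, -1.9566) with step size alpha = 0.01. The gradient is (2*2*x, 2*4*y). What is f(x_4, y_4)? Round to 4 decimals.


Gradient descent on f(x,y) = 2*x^2 + 4*y^2.
Starting point: (3.3423, -1.9566), alpha = 0.01
Step 1: grad_x = 2*2*3.3423 = 13.3692, grad_y = 2*4*-1.9566 = -15.6528
  x_1 = 3.3423 - 0.01*13.3692 = 3.2086
  y_1 = -1.9566 - 0.01*-15.6528 = -1.8001
Step 2: grad_x = 2*2*3.2086 = 12.8344, grad_y = 2*4*-1.8001 = -14.4006
  x_2 = 3.2086 - 0.01*12.8344 = 3.0803
  y_2 = -1.8001 - 0.01*-14.4006 = -1.6561
Step 3: grad_x = 2*2*3.0803 = 12.3211, grad_y = 2*4*-1.6561 = -13.2485
  x_3 = 3.0803 - 0.01*12.3211 = 2.9571
  y_3 = -1.6561 - 0.01*-13.2485 = -1.5236
Step 4: grad_x = 2*2*2.9571 = 11.8282, grad_y = 2*4*-1.5236 = -12.1886
  x_4 = 2.9571 - 0.01*11.8282 = 2.8388
  y_4 = -1.5236 - 0.01*-12.1886 = -1.4017
f(2.8388, -1.4017) = 2*2.8388^2 + 4*(-1.4017)^2 = 23.9762


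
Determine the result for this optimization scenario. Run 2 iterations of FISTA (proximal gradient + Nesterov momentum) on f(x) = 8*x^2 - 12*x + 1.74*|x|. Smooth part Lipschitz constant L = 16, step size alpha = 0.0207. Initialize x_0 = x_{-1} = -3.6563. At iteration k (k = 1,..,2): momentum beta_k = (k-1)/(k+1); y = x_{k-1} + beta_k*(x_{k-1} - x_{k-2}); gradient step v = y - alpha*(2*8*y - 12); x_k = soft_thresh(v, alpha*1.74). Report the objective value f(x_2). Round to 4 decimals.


FISTA on f(x) = 8*x^2 - 12*x + 1.74*|x|
L = 16, alpha = 0.0207
Iteration 1: beta = 0.0, y = -3.6563 + 0.0*(-3.6563 + 3.6563) = -3.6563
  grad(y) = -70.5008, v = y - alpha*grad = -2.1969
  prox(v) = soft_thresh(-2.1969, 0.036) = -2.1609
Iteration 2: beta = 0.3333, y = -2.1609 + 0.3333*(-2.1609 + 3.6563) = -1.6625
  grad(y) = -38.5993, v = y - alpha*grad = -0.8634
  prox(v) = soft_thresh(-0.8634, 0.036) = -0.8274
f(x_2) = 8*(-0.8274)^2 - 12*(-0.8274) + 1.74*|-0.8274| = 16.846


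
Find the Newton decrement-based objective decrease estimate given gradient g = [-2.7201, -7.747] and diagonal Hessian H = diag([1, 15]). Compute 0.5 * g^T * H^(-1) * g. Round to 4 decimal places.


Step 1: H is diagonal, so H^(-1) * g = [-2.7201, -0.5165].
Step 2: g^T H^(-1) g = sum_i g_i^2 / H_ii
  = (-2.7201)^2/1 + (-7.747)^2/15
  = 7.3989 + 4.0011 = 11.4
Step 3: Objective decrease = 0.5 * g^T H^(-1) g = 5.7


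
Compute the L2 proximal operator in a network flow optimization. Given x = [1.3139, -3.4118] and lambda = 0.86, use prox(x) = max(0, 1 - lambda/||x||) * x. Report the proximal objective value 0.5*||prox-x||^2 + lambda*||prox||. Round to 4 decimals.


Step 1: Compute ||x||.
||x|| = 3.6561
Step 2: Compute scaling factor.
scale = max(0, 1 - 0.86/3.6561) = 0.7648
Step 3: prox(x) = [1.0048, -2.6093]
||prox(x)|| = 2.7961
Step 4: Proximal objective.
0.5*||prox-x||^2 = 0.3698
lambda*||prox|| = 2.4046
Total = 2.7744


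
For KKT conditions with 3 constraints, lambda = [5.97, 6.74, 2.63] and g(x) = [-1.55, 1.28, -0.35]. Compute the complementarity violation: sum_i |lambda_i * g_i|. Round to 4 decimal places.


KKT complementary slackness check:
lambda_1 * g_1 = 5.97 * -1.55 = -9.2535
lambda_2 * g_2 = 6.74 * 1.28 = 8.6272
lambda_3 * g_3 = 2.63 * -0.35 = -0.9205
Total violation = 9.2535 + 8.6272 + 0.9205 = 18.8012


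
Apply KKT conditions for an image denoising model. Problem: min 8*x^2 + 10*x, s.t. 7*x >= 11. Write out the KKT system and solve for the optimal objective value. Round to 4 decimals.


Step 1: Try lambda = 0 (constraint inactive).
x_unc = -10/(2*8) = -0.625
Check: 7*-0.625 = -4.375 < 11 -- violated!
Step 2: Constraint must be active: 7*x = 11
x* = 11/7 = 1.5714 (rounded; the exact value 11/7 is used below)
lambda = (2*8*(11/7) + 10)/7 = 5.0204
Step 3: Compute optimal value.
f(x*) = 8*(11/7)^2 + 10*(11/7) = 35.4694


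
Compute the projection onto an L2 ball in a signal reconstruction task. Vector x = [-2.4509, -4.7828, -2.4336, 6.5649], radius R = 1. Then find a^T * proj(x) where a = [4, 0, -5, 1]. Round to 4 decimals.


Step 1: Compute ||x|| (intermediates to 6 decimals).
||x|| = sqrt((-2.4509)^2 + (-4.7828)^2 + (-2.4336)^2 + 6.5649^2) = 8.826234
Step 2: Project.
Since ||x|| > R, scale = R/||x|| = 1/8.826234 = 0.113299, proj(x) = scale * x
proj(x) = [-0.277685, -0.541886, -0.275724, 0.743797]
Step 3: Dot product.
a^T * proj(x) = 4*(-0.277685) + 0*(-0.541886) - 5*(-0.275724) + 1*0.743797 = 1.0117


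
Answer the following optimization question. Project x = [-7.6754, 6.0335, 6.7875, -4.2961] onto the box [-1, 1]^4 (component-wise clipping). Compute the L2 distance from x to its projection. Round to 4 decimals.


Project each component onto [-1, 1].
clip(-7.6754) = -1.0, clip(6.0335) = 1.0, clip(6.7875) = 1.0, clip(-4.2961) = -1.0
Projection = [-1.0, 1.0, 1.0, -1.0]
Squared diffs: [44.561, 25.3361, 33.4952, 10.8643]
Distance = sqrt(114.2566) = 10.6891


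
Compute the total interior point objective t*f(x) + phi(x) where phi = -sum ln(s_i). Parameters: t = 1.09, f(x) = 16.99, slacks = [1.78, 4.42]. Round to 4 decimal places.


Step 1: Compute log-barrier.
ln values: [0.5766, 1.4861]
phi = -(0.5766 + 1.4861) = -2.0628
Step 2: Compute augmented objective.
t*f(x) = 1.09*16.99 = 18.5191
Total = 18.5191 - 2.0628 = 16.4563


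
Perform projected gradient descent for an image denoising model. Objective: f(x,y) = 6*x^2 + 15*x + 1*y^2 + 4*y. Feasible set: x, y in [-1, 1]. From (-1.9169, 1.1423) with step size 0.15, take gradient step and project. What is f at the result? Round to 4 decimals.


Step 1: Compute gradient at (-1.9169, 1.1423).
grad_x = 2*6*-1.9169 + 15 = -8.0028
grad_y = 2*1*1.1423 + 4 = 6.2846
Step 2: Gradient step.
x_raw = -1.9169 - 0.15*-8.0028 = -0.7165
y_raw = 1.1423 - 0.15*6.2846 = 0.1996
Step 3: Project onto [-1, 1].
x_proj = clip(-0.7165) = -0.7165
y_proj = clip(0.1996) = 0.1996
Step 4: Evaluate f.
f(-0.7165, 0.1996) = -6.8289


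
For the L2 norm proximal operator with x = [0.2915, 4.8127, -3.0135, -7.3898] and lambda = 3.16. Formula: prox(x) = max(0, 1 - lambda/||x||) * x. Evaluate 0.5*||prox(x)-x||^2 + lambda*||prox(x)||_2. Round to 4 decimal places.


Step 1: Compute ||x||.
||x|| = 9.324
Step 2: Compute scaling factor.
scale = max(0, 1 - 3.16/9.324) = 0.6611
Step 3: prox(x) = [0.1927, 3.1816, -1.9922, -4.8853]
||prox(x)|| = 6.164
Step 4: Proximal objective.
0.5*||prox-x||^2 = 4.9928
lambda*||prox|| = 19.4782
Total = 24.4711


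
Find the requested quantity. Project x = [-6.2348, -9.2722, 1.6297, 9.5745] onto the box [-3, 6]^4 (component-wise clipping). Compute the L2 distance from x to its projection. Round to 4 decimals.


Project each component onto [-3, 6].
clip(-6.2348) = -3.0, clip(-9.2722) = -3.0, clip(1.6297) = 1.6297, clip(9.5745) = 6.0
Projection = [-3.0, -3.0, 1.6297, 6.0]
Squared diffs: [10.4639, 39.3405, 0.0, 12.7771]
Distance = sqrt(62.5815) = 7.9108


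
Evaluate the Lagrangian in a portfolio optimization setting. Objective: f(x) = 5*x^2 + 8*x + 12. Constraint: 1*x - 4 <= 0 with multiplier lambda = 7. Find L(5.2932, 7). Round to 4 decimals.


Step 1: Evaluate f(x).
f(5.2932) = 5*5.2932^2 + 8*5.2932 + 12 = 194.4354
Step 2: Evaluate g(x).
g(5.2932) = 1*5.2932 - 4 = 1.2932
Step 3: Compute Lagrangian.
L = 194.4354 + 7*1.2932 = 203.4878


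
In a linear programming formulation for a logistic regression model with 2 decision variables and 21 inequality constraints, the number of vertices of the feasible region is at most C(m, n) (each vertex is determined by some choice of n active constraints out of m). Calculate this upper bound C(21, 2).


Each vertex corresponds to some choice of n active constraints out of m, so the number of vertices is at most C(m, n) = m! / (n!(m-n)!).
m = 21, n = 2
Numerator: 21 * 20
Denominator: 2! = 2
C(21, 2) = 210


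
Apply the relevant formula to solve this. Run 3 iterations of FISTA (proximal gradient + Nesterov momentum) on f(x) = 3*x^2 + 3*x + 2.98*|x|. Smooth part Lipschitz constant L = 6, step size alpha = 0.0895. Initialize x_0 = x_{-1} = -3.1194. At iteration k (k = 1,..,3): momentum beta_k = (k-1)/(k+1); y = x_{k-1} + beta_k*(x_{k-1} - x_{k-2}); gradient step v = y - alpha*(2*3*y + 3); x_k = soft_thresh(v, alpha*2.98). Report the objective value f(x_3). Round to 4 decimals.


FISTA on f(x) = 3*x^2 + 3*x + 2.98*|x|
L = 6, alpha = 0.0895
Iteration 1: beta = 0.0, y = -3.1194 + 0.0*(-3.1194 + 3.1194) = -3.1194
  grad(y) = -15.7164, v = y - alpha*grad = -1.7128
  prox(v) = soft_thresh(-1.7128, 0.2667) = -1.4461
Iteration 2: beta = 0.3333, y = -1.4461 + 0.3333*(-1.4461 + 3.1194) = -0.8883
  grad(y) = -2.3298, v = y - alpha*grad = -0.6798
  prox(v) = soft_thresh(-0.6798, 0.2667) = -0.4131
Iteration 3: beta = 0.5, y = -0.4131 + 0.5*(-0.4131 + 1.4461) = 0.1034
  grad(y) = 3.6206, v = y - alpha*grad = -0.2206
  prox(v) = soft_thresh(-0.2206, 0.2667) = 0.0
f(x_3) = 3*0.0^2 + 3*0.0 + 2.98*|0.0| = 0.0


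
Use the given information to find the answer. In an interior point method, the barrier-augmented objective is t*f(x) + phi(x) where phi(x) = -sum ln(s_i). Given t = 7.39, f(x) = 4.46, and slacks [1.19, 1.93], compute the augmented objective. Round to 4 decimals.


Step 1: Compute log-barrier.
ln values: [0.174, 0.6575]
phi = -(0.174 + 0.6575) = -0.8315
Step 2: Compute augmented objective.
t*f(x) = 7.39*4.46 = 32.9594
Total = 32.9594 - 0.8315 = 32.1279


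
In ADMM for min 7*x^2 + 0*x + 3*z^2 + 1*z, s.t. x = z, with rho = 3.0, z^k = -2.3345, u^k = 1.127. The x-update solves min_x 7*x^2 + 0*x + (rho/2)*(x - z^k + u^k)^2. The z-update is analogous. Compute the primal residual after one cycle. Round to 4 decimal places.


ADMM iteration with rho = 3.0, z^k = -2.3345, u^k = 1.127
Step 1: x-update.
Minimize 7*x^2 + 0*x + (3.0/2)*(x + 2.3345 + 1.127)^2
FOC: (2*7 + 3.0)*x = 0 + 3.0*(-2.3345 - 1.127)
x^{k+1} = -0.6109
Step 2: z-update.
Minimize 3*z^2 + 1*z + (3.0/2)*(-0.6109 - z + 1.127)^2
FOC: (2*3 + 3.0)*z = -1 + 3.0*(-0.6109 + 1.127)
z^{k+1} = 0.0609
Step 3: u-update.
u^{k+1} = 1.127 - 0.6109 - 0.0609 = 0.4552
Step 4: Primal residual = |-0.6109 - 0.0609| = 0.6718


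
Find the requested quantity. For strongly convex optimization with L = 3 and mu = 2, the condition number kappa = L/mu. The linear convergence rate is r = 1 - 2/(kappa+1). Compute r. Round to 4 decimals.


Step 1: Compute the condition number.
kappa = L/mu = 3/2 = 1.5
Step 2: Compute the convergence rate.
r = 1 - 2/(kappa + 1) = 1 - 2*mu/(L + mu) = (L - mu)/(L + mu) = 1/5 = 0.2


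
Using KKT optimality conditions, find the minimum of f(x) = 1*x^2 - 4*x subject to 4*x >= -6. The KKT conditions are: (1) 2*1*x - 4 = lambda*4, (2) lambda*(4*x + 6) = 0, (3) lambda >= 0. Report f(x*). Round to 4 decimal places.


Step 1: Try lambda = 0 (constraint inactive).
Stationarity: 2*1*x - 4 = 0
x* = 4/(2*1) = 2.0
Check constraint: 4*2.0 = 8.0 >= -6 -- satisfied.
Step 2: Compute optimal value.
f(x*) = 1*2.0^2 - 4*2.0 = -4.0


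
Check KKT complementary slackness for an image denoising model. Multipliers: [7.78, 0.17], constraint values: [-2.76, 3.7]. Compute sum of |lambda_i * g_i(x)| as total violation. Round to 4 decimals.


KKT complementary slackness check:
lambda_1 * g_1 = 7.78 * -2.76 = -21.4728
lambda_2 * g_2 = 0.17 * 3.7 = 0.629
Total violation = 21.4728 + 0.629 = 22.1018


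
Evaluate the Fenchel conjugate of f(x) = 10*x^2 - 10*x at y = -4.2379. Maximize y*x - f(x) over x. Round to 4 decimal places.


f*(y) = sup_x {y*x - a*x^2 - b*x} = sup_x {(y-b)*x - a*x^2}
FOC: (y - b) - 2a*x = 0 => x* = (y - b)/(2a)
x* = (-4.2379 + 10)/(2*10) = 0.2881
f*(-4.2379) = (y-b)^2/(4a) = (-4.2379 + 10)^2/(4*10)
= 33.2018/40 = 0.83


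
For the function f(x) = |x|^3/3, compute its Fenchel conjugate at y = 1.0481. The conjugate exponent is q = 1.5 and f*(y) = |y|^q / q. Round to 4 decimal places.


The conjugate exponent q satisfies 1/p + 1/q = 1.
p = 3, so q = 3/(3 - 1) = 1.5
|y|^q = 1.0481^1.5 = 1.073
f*(1.0481) = 1.073 / 1.5 = 0.7153


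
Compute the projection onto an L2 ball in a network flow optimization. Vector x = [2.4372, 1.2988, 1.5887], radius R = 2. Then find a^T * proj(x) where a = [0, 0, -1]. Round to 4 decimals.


Step 1: Compute ||x|| (intermediates to 6 decimals).
||x|| = sqrt(2.4372^2 + 1.2988^2 + 1.5887^2) = 3.186031
Step 2: Project.
Since ||x|| > R, scale = R/||x|| = 2/3.186031 = 0.62774, proj(x) = scale * x
proj(x) = [1.529928, 0.815309, 0.997291]
Step 3: Dot product.
a^T * proj(x) = 0*1.529928 + 0*0.815309 - 1*0.997291 = -0.9973


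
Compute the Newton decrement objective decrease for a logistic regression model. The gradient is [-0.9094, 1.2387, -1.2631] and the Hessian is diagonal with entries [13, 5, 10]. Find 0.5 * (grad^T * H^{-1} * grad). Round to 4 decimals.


Step 1: H is diagonal, so H^(-1) * g = [-0.07, 0.2477, -0.1263].
Step 2: g^T H^(-1) g = sum_i g_i^2 / H_ii
  = (-0.9094)^2/13 + (1.2387)^2/5 + (-1.2631)^2/10
  = 0.0636 + 0.3069 + 0.1595 = 0.53
Step 3: Objective decrease = 0.5 * g^T H^(-1) g = 0.265
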